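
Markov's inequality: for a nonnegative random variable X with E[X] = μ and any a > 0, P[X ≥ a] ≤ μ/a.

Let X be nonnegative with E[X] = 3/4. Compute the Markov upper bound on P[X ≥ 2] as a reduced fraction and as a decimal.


μ = E[X] = 3/4, a = 2.
Markov: P[X ≥ 2] ≤ μ/a = (3/4)/2 = 3/8.
Numerically: ≈ 0.3750.
(Since a = 2 > μ = 0.7500, the bound 3/8 is < 1 and informative.)

P[X ≥ 2] ≤ 3/8 ≈ 0.3750.


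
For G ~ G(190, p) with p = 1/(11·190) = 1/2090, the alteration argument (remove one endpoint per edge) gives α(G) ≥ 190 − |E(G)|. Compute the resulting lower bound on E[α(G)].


E[|E(G)|] = C(190, 2)·p = 17955 · (1/2090) = 189/22.
E[α(G)] ≥ n − E[|E(G)|] = 190 − 189/22 = 3991/22.
Numerically: ≈ 181.40909.
(This is only a lower bound; the true E[α(G)] may be larger.)

E[α(G)] ≥ 3991/22 ≈ 181.40909.


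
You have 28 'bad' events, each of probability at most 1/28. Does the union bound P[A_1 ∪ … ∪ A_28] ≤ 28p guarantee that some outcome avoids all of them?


Union bound: P[∪_{i=1}^{28} A_i] ≤ Σ_i P[A_i] ≤ 28·p = 28·(1/28) = 1.
Numerically: 1 ≈ 1.0000000.
Is 1 < 1? NO.
Since the bound 1 is ≥ 1, the union bound is uninformative here; it does NOT by itself certify existence.

28·p = 1 ≈ 1.0000000; existence NOT certified by the union bound.


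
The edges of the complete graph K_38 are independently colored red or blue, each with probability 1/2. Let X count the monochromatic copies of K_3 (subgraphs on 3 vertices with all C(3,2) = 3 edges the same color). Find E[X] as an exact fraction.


Let X = Σ_S X_S over the C(38, 3) = 8436 subsets S of size 3, where X_S = 1 if the K_3 on S is monochromatic.
For a fixed S, the K_3 on S has C(3, 2) = 3 edges. P[all 3 edges red] = (1/2)^3, and likewise for blue, so P[monochromatic] = 2·(1/2)^3 = 2^{1 − 3} = 1/4.
Summing: E[X] = C(38, 3) · 2^{1 − 3} = 8436 · 1/4 = 2109.
Numerically: E[X] ≈ 2109.000.

E[X] = C(38,3)·2^(1−C(3,2)) = 2109 ≈ 2109.000.


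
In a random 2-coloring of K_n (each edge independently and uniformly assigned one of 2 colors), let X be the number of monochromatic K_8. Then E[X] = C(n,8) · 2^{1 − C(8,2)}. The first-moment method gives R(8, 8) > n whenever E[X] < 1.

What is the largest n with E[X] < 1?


We need C(n, 8) · 2^{1 − 28} < 1, i.e. C(n, 8) < 2^{28 − 1} = 134217728.
Check values of n near the boundary:
  n = 39: C(39, 8) = 61523748; 61523748 < 134217728? YES
  n = 40: C(40, 8) = 76904685; 76904685 < 134217728? YES
  n = 41: C(41, 8) = 95548245; 95548245 < 134217728? YES
  n = 42: C(42, 8) = 118030185; 118030185 < 134217728? YES
  n = 43: C(43, 8) = 145008513; 145008513 < 134217728? NO
The largest n with C(n, 8) < 134217728 is n = 42 (where E[X] = 118030185/134217728 ≈ 0.8794). Hence R(8, 8) > 42, i.e. R(8, 8) ≥ 43.

Largest n = 42; hence R(8, 8) > 42.


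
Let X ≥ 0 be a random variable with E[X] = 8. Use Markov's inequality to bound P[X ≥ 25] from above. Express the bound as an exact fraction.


μ = E[X] = 8, a = 25.
Markov: P[X ≥ 25] ≤ μ/a = (8)/25 = 8/25.
Numerically: ≈ 0.32000.
(Since a = 25 > μ = 8.00000, the bound 8/25 is < 1 and informative.)

P[X ≥ 25] ≤ 8/25 ≈ 0.32000.


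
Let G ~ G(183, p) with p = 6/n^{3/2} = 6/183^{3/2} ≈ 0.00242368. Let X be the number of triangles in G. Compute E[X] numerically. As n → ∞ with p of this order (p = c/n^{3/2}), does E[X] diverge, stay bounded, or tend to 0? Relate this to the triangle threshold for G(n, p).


Number of potential triangles: C(183, 3) = 1004731.
Each occurs with probability p³ ≈ (0.00242368)³ ≈ 1.42371758e-08.
By linearity: E[X] = C(183, 3)·p³ ≈ 1004731 · 1.42371758e-08 ≈ 0.014305.
Since α = 3/2 > 1, p = c/n^{3/2} = o(1/n) is below the triangle threshold p ~ 1/n. Asymptotically E[X] ~ (c³/6)·n^{3(1−α)} = (6³/6)·n^{-1.5} → 0, so by Markov's inequality G has no triangles w.h.p.

E[X] ≈ 0.014305; in regime p = Θ(1/n^{3/2}) E[X] tends to 0 (below the triangle threshold p ~ 1/n).


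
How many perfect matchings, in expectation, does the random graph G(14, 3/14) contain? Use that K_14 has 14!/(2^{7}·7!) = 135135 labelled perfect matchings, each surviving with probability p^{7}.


K_14 has 14!/(2^{7}·7!) = 135135 labelled perfect matchings.
For each such perfect matching H, let X_H = 1 if all 7 edges of H are present in G. Then P[X_H = 1] = p^{7} = (3/14)^{7} = 2187/105413504.
Summing the indicators: E[X] = Σ_H E[X_H] = 135135 · p^{7} = 135135 · 2187/105413504 = 42220035/15059072.
Numerically: E[X] ≈ 2.8036.

E[X] = 135135 · (3/14)^{7} = 42220035/15059072 ≈ 2.8036.


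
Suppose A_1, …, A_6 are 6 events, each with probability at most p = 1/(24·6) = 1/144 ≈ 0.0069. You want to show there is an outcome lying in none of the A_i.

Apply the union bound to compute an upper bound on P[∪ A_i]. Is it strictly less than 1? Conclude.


Union bound: P[∪_{i=1}^{6} A_i] ≤ Σ_i P[A_i] ≤ 6·p = 6·(1/144) = 1/24.
Numerically: 1/24 ≈ 0.0417.
Is 1/24 < 1? YES.
Since P[∪ A_i] ≤ 1/24 < 1, the complement has P[∩ A_i^c] ≥ 1 − 1/24 = 23/24 > 0, so some outcome avoids every A_i.

6·p = 1/24 ≈ 0.0417; existence CERTIFIED by the union bound.


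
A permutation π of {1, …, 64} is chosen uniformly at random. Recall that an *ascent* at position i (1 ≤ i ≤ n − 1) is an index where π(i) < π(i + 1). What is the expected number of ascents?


Write X = Σ X_I over i = 1, …, 63, with X_I the indicator of one ascent.
There are 63 indicators.
For each fixed i, the pair (π(i), π(i+1)) is a uniformly random ordered pair of distinct values from {1, …, 64}; by symmetry P[π(i) < π(i+1)] = 1/2.
By linearity: E[X] = 63 · (1/2) = (64 − 1) · (1/2) = 63/2 ≈ 31.5000.

E[X] = 63/2 = 31.5000.


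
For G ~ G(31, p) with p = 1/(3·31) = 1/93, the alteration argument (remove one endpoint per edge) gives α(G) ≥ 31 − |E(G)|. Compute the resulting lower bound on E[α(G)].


E[|E(G)|] = C(31, 2)·p = 465 · (1/93) = 5.
E[α(G)] ≥ n − E[|E(G)|] = 31 − 5 = 26.
Numerically: ≈ 26.00000.
(This is only a lower bound; the true E[α(G)] may be larger.)

E[α(G)] ≥ 26 ≈ 26.00000.


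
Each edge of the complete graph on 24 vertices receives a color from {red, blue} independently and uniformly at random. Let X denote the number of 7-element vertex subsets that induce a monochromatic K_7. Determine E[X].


Let X = Σ_S X_S over the C(24, 7) = 346104 subsets S of size 7, where X_S = 1 if the K_7 on S is monochromatic.
For a fixed S, the K_7 on S has C(7, 2) = 21 edges. P[all 21 edges red] = (1/2)^21, and likewise for blue, so P[monochromatic] = 2·(1/2)^21 = 2^{1 − 21} = 1/1048576.
By linearity of expectation: E[X] = C(24, 7) · 2^{1 − 21} = 346104 · 1/1048576 = 43263/131072.
Numerically: E[X] ≈ 0.330070.

E[X] = C(24,7)·2^(1−C(7,2)) = 43263/131072 ≈ 0.330070.


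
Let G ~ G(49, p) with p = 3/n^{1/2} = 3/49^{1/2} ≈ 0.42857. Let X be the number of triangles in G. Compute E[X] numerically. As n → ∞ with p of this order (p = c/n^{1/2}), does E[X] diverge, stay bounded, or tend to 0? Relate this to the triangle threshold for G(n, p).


Number of potential triangles: C(49, 3) = 18424.
Each occurs with probability p³ ≈ (0.42857)³ ≈ 7.8717201e-02.
By linearity: E[X] = C(49, 3)·p³ ≈ 18424 · 7.8717201e-02 ≈ 1450.28571.
Since α = 1/2 < 1, p = c/n^{1/2} ≫ 1/n is above the triangle threshold p ~ 1/n. Asymptotically E[X] ~ (c³/6)·n^{3(1−α)} = (3³/6)·n^{1.5} → ∞; triangles are abundant w.h.p.

E[X] ≈ 1450.28571; in regime p = Θ(1/n^{1/2}) E[X] diverges (above the triangle threshold p ~ 1/n).


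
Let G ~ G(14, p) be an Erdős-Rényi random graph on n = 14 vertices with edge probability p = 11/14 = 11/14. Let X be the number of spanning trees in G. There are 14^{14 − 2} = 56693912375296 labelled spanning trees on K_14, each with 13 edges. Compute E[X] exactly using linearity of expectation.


K_14 has 14^{14 − 2} = 56693912375296 labelled spanning trees.
For each such spanning tree H, let X_H = 1 if all 13 edges of H are present in G. Then P[X_H = 1] = p^{13} = (11/14)^{13} = 34522712143931/793714773254144.
By linearity: E[X] = Σ_H E[X_H] = 56693912375296 · p^{13} = 56693912375296 · 34522712143931/793714773254144 = 34522712143931/14.
Numerically: E[X] ≈ 2.4659e+12.

E[X] = 56693912375296 · (11/14)^{13} = 34522712143931/14 ≈ 2.4659e+12.


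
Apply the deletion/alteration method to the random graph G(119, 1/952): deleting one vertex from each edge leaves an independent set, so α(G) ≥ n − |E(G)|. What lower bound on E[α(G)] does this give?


E[|E(G)|] = C(119, 2)·p = 7021 · (1/952) = 59/8.
E[α(G)] ≥ n − E[|E(G)|] = 119 − 59/8 = 893/8.
Numerically: ≈ 111.625000.
(This is only a lower bound; the true E[α(G)] may be larger.)

E[α(G)] ≥ 893/8 ≈ 111.625000.


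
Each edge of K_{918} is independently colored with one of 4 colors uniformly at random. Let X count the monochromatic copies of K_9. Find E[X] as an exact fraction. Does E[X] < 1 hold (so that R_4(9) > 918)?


E[X] = C(918, 9) · 4^{1 − 36} = 1226696518272037432620 · 4^{−35} = 1226696518272037432620/1180591620717411303424.
As a reduced fraction: E[X] = 306674129568009358155/295147905179352825856 ≈ 1.03905.
Is E[X] < 1? NO.
Since E[X] ≥ 1, the first-moment bound is inconclusive at n = 918; it does NOT by itself certify R_4(9) > 918.

E[X] = 306674129568009358155/295147905179352825856 ≈ 1.03905; E[X] ≥ 1; first-moment method inconclusive here.


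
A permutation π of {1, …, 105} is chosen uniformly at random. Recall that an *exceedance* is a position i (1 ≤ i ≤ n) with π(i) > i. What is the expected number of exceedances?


Write X = Σ_{i=1}^{105} X_i, where X_i = 1_{π(i) > i}.
For each fixed i, π(i) is uniform over {1, …, 105} (marginal of a uniform permutation), so P[π(i) > i] = (n − i)/n. Summing: Σ_{i=1}^{105} (n − i)/n = (0 + 1 + … + 104)/105 = 105(105 − 1)/(2·105) = (105 − 1)/2.
Hence E[X] = Σ_{i=1}^{105} (105 − i)/105 = 52 ≈ 52.0000.

E[X] = 52 = 52.0000.


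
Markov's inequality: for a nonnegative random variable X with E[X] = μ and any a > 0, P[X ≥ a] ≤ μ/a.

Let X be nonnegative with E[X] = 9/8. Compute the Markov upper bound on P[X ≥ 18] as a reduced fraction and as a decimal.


μ = E[X] = 9/8, a = 18.
Markov: P[X ≥ 18] ≤ μ/a = (9/8)/18 = 1/16.
Numerically: ≈ 0.0625.
(Since a = 18 > μ = 1.1250, the bound 1/16 is < 1 and informative.)

P[X ≥ 18] ≤ 1/16 ≈ 0.0625.


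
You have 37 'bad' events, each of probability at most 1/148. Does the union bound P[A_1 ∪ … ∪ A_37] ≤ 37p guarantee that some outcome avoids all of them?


Union bound: P[∪_{i=1}^{37} A_i] ≤ Σ_i P[A_i] ≤ 37·p = 37·(1/148) = 1/4.
Numerically: 1/4 ≈ 0.2500.
Is 1/4 < 1? YES.
Since P[∪ A_i] ≤ 1/4 < 1, the complement has P[∩ A_i^c] ≥ 1 − 1/4 = 3/4 > 0, so some outcome avoids every A_i.

37·p = 1/4 ≈ 0.2500; existence CERTIFIED by the union bound.


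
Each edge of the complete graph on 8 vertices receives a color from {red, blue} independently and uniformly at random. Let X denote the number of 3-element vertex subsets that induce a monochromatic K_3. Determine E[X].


Let X = Σ_S X_S over the C(8, 3) = 56 subsets S of size 3, where X_S = 1 if the K_3 on S is monochromatic.
For a fixed S, the K_3 on S has C(3, 2) = 3 edges. P[all 3 edges red] = (1/2)^3, and likewise for blue, so P[monochromatic] = 2·(1/2)^3 = 2^{1 − 3} = 1/4.
By linearity of expectation: E[X] = C(8, 3) · 2^{1 − 3} = 56 · 1/4 = 14.
Numerically: E[X] ≈ 14.000.

E[X] = C(8,3)·2^(1−C(3,2)) = 14 ≈ 14.000.


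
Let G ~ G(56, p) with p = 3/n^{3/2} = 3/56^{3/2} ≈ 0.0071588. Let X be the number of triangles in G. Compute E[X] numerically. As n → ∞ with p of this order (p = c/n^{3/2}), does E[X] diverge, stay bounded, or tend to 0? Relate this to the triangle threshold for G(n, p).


Number of potential triangles: C(56, 3) = 27720.
Each occurs with probability p³ ≈ (0.0071588)³ ≈ 3.6687460e-07.
By linearity: E[X] = C(56, 3)·p³ ≈ 27720 · 3.6687460e-07 ≈ 0.01017.
Since α = 3/2 > 1, p = c/n^{3/2} = o(1/n) is below the triangle threshold p ~ 1/n. Asymptotically E[X] ~ (c³/6)·n^{3(1−α)} = (3³/6)·n^{-1.5} → 0, so by Markov's inequality G has no triangles w.h.p.

E[X] ≈ 0.01017; in regime p = Θ(1/n^{3/2}) E[X] tends to 0 (below the triangle threshold p ~ 1/n).


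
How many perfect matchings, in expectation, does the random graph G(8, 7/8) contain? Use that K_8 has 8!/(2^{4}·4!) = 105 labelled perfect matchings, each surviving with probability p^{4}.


K_8 has 8!/(2^{4}·4!) = 105 labelled perfect matchings.
For each such perfect matching H, let X_H = 1 if all 4 edges of H are present in G. Then P[X_H = 1] = p^{4} = (7/8)^{4} = 2401/4096.
Summing the indicators: E[X] = Σ_H E[X_H] = 105 · p^{4} = 105 · 2401/4096 = 252105/4096.
Numerically: E[X] ≈ 61.5.

E[X] = 105 · (7/8)^{4} = 252105/4096 ≈ 61.5.


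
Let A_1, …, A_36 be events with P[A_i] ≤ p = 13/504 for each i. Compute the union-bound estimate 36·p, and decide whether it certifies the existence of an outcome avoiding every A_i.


Union bound: P[∪_{i=1}^{36} A_i] ≤ Σ_i P[A_i] ≤ 36·p = 36·(13/504) = 13/14.
Numerically: 13/14 ≈ 0.9286.
Is 13/14 < 1? YES.
Since P[∪ A_i] ≤ 13/14 < 1, the complement has P[∩ A_i^c] ≥ 1 − 13/14 = 1/14 > 0, so some outcome avoids every A_i.

36·p = 13/14 ≈ 0.9286; existence CERTIFIED by the union bound.


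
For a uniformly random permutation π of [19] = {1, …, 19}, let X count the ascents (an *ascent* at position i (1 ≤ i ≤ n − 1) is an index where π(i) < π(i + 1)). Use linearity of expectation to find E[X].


Write X = Σ X_I over i = 1, …, 18, with X_I the indicator of one ascent.
There are 18 indicators.
For each fixed i, the pair (π(i), π(i+1)) is a uniformly random ordered pair of distinct values from {1, …, 19}; by symmetry P[π(i) < π(i+1)] = 1/2.
By linearity: E[X] = 18 · (1/2) = (19 − 1) · (1/2) = 9 ≈ 9.000000.

E[X] = 9 = 9.000000.


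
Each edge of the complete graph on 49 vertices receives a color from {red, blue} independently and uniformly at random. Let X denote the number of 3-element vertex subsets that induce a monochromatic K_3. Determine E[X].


Let X = Σ_S X_S over the C(49, 3) = 18424 subsets S of size 3, where X_S = 1 if the K_3 on S is monochromatic.
For a fixed S, the K_3 on S has C(3, 2) = 3 edges. P[all 3 edges red] = (1/2)^3, and likewise for blue, so P[monochromatic] = 2·(1/2)^3 = 2^{1 − 3} = 1/4.
By linearity: E[X] = C(49, 3) · 2^{1 − 3} = 18424 · 1/4 = 4606.
Numerically: E[X] ≈ 4606.000.

E[X] = C(49,3)·2^(1−C(3,2)) = 4606 ≈ 4606.000.


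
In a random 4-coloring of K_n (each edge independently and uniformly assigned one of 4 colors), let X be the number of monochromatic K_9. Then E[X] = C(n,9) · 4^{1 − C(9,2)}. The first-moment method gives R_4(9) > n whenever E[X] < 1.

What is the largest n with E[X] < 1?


We need C(n, 9) · 4^{1 − 36} < 1, i.e. C(n, 9) < 4^{36 − 1} = 1180591620717411303424.
Check values of n near the boundary:
  n = 911: C(911, 9) = 1144686900492291197405; 1144686900492291197405 < 1180591620717411303424? YES
  n = 912: C(912, 9) = 1156095740032081475120; 1156095740032081475120 < 1180591620717411303424? YES
  n = 913: C(913, 9) = 1167605542753639808390; 1167605542753639808390 < 1180591620717411303424? YES
  n = 914: C(914, 9) = 1179217089587653905932; 1179217089587653905932 < 1180591620717411303424? YES
  n = 915: C(915, 9) = 1190931166636537885130; 1190931166636537885130 < 1180591620717411303424? NO
  n = 916: C(916, 9) = 1202748565202942340440; 1202748565202942340440 < 1180591620717411303424? NO
The largest n with C(n, 9) < 1180591620717411303424 is n = 914 (where E[X] = 294804272396913476483/295147905179352825856 ≈ 0.999). Hence R_4(9) > 914, i.e. R_4(9) ≥ 915.

Largest n = 914; hence R_4(9) > 914.


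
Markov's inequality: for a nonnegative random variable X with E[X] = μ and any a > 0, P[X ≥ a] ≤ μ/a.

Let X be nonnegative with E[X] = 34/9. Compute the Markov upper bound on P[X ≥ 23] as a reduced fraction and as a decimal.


μ = E[X] = 34/9, a = 23.
Markov: P[X ≥ 23] ≤ μ/a = (34/9)/23 = 34/207.
Numerically: ≈ 0.164.
(Since a = 23 > μ = 3.778, the bound 34/207 is < 1 and informative.)

P[X ≥ 23] ≤ 34/207 ≈ 0.164.


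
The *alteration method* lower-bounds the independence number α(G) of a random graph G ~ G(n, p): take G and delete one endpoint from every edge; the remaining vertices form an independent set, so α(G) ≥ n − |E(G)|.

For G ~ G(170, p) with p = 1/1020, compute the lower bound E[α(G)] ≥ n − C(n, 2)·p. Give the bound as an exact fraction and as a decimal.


E[|E(G)|] = C(170, 2)·p = 14365 · (1/1020) = 169/12.
E[α(G)] ≥ n − E[|E(G)|] = 170 − 169/12 = 1871/12.
Numerically: ≈ 155.916667.
(This is only a lower bound; the true E[α(G)] may be larger.)

E[α(G)] ≥ 1871/12 ≈ 155.916667.


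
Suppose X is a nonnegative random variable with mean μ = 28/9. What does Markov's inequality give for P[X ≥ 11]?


μ = E[X] = 28/9, a = 11.
Markov: P[X ≥ 11] ≤ μ/a = (28/9)/11 = 28/99.
Numerically: ≈ 0.283.
(Since a = 11 > μ = 3.111, the bound 28/99 is < 1 and informative.)

P[X ≥ 11] ≤ 28/99 ≈ 0.283.


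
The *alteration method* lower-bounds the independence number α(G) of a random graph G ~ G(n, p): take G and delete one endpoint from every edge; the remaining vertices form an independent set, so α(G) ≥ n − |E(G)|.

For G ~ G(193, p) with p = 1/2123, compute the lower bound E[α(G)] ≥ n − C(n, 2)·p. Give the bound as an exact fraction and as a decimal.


E[|E(G)|] = C(193, 2)·p = 18528 · (1/2123) = 96/11.
E[α(G)] ≥ n − E[|E(G)|] = 193 − 96/11 = 2027/11.
Numerically: ≈ 184.273.
(This is only a lower bound; the true E[α(G)] may be larger.)

E[α(G)] ≥ 2027/11 ≈ 184.273.


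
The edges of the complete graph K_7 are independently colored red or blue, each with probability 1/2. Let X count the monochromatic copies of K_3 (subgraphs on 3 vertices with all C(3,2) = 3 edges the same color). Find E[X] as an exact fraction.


Let X = Σ_S X_S over the C(7, 3) = 35 subsets S of size 3, where X_S = 1 if the K_3 on S is monochromatic.
For a fixed S, the K_3 on S has C(3, 2) = 3 edges. P[all 3 edges red] = (1/2)^3, and likewise for blue, so P[monochromatic] = 2·(1/2)^3 = 2^{1 − 3} = 1/4.
By linearity of expectation: E[X] = C(7, 3) · 2^{1 − 3} = 35 · 1/4 = 35/4.
Numerically: E[X] ≈ 8.7500.

E[X] = C(7,3)·2^(1−C(3,2)) = 35/4 ≈ 8.7500.


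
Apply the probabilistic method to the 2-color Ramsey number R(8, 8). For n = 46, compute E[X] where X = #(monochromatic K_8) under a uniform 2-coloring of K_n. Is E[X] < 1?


E[X] = C(46, 8) · 2^{1 − 28} = 260932815 · 2^{−27} = 260932815/134217728.
As a reduced fraction: E[X] = 260932815/134217728 ≈ 1.94410.
Is E[X] < 1? NO.
Since E[X] ≥ 1, the first-moment bound is inconclusive at n = 46; it does NOT by itself certify R(8, 8) > 46.

E[X] = 260932815/134217728 ≈ 1.94410; E[X] ≥ 1; first-moment method inconclusive here.


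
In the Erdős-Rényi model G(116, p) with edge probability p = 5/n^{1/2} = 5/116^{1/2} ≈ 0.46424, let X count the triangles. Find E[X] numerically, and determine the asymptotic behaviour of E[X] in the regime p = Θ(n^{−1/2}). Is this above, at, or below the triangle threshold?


Number of potential triangles: C(116, 3) = 253460.
Each occurs with probability p³ ≈ (0.46424)³ ≈ 1.0005137e-01.
By linearity: E[X] = C(116, 3)·p³ ≈ 253460 · 1.0005137e-01 ≈ 25359.01962.
Since α = 1/2 < 1, p = c/n^{1/2} ≫ 1/n is above the triangle threshold p ~ 1/n. Asymptotically E[X] ~ (c³/6)·n^{3(1−α)} = (5³/6)·n^{1.5} → ∞; triangles are abundant w.h.p.

E[X] ≈ 25359.01962; in regime p = Θ(1/n^{1/2}) E[X] diverges (above the triangle threshold p ~ 1/n).


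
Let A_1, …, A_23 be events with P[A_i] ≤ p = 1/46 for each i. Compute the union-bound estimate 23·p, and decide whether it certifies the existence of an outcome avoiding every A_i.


Union bound: P[∪_{i=1}^{23} A_i] ≤ Σ_i P[A_i] ≤ 23·p = 23·(1/46) = 1/2.
Numerically: 1/2 ≈ 0.5000000.
Is 1/2 < 1? YES.
Since P[∪ A_i] ≤ 1/2 < 1, the complement has P[∩ A_i^c] ≥ 1 − 1/2 = 1/2 > 0, so some outcome avoids every A_i.

23·p = 1/2 ≈ 0.5000000; existence CERTIFIED by the union bound.


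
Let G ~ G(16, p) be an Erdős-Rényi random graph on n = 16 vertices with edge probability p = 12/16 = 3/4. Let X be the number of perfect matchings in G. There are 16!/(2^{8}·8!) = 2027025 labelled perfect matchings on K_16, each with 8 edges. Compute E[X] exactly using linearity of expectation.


K_16 has 16!/(2^{8}·8!) = 2027025 labelled perfect matchings.
For each such perfect matching H, let X_H = 1 if all 8 edges of H are present in G. Then P[X_H = 1] = p^{8} = (3/4)^{8} = 6561/65536.
Summing the indicators: E[X] = Σ_H E[X_H] = 2027025 · p^{8} = 2027025 · 6561/65536 = 13299311025/65536.
Numerically: E[X] ≈ 2.0293e+05.

E[X] = 2027025 · (3/4)^{8} = 13299311025/65536 ≈ 2.0293e+05.


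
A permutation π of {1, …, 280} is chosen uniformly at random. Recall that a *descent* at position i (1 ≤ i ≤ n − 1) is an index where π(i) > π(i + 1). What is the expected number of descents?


Write X = Σ X_I over i = 1, …, 279, with X_I the indicator of one descent.
There are 279 indicators.
For each fixed i, the pair (π(i), π(i+1)) is a uniformly random ordered pair of distinct values from {1, …, 280}; by symmetry P[π(i) > π(i+1)] = 1/2.
By linearity: E[X] = 279 · (1/2) = (280 − 1) · (1/2) = 279/2 ≈ 139.500000.

E[X] = 279/2 = 139.500000.


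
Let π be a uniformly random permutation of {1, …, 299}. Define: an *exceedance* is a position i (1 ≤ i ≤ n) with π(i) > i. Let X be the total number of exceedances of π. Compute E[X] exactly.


Write X = Σ_{i=1}^{299} X_i, where X_i = 1_{π(i) > i}.
For each fixed i, π(i) is uniform over {1, …, 299} (marginal of a uniform permutation), so P[π(i) > i] = (n − i)/n. Summing: Σ_{i=1}^{299} (n − i)/n = (0 + 1 + … + 298)/299 = 299(299 − 1)/(2·299) = (299 − 1)/2.
Hence E[X] = Σ_{i=1}^{299} (299 − i)/299 = 149 ≈ 149.000.

E[X] = 149 = 149.000.


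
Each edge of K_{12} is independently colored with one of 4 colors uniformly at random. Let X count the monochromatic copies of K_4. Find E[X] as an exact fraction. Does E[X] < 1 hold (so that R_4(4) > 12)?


E[X] = C(12, 4) · 4^{1 − 6} = 495 · 4^{−5} = 495/1024.
As a reduced fraction: E[X] = 495/1024 ≈ 0.4833984.
Is E[X] < 1? YES.
Since E[X] < 1, there exists a 4-coloring of K_{12} with no monochromatic K_4; hence R_4(4) > 12.

E[X] = 495/1024 ≈ 0.4833984; E[X] < 1, so R_4(4) > 12.


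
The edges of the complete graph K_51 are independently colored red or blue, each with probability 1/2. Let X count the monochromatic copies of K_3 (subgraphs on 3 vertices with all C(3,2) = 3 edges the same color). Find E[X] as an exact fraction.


Let X = Σ_S X_S over the C(51, 3) = 20825 subsets S of size 3, where X_S = 1 if the K_3 on S is monochromatic.
For a fixed S, the K_3 on S has C(3, 2) = 3 edges. P[all 3 edges red] = (1/2)^3, and likewise for blue, so P[monochromatic] = 2·(1/2)^3 = 2^{1 − 3} = 1/4.
By linearity of expectation: E[X] = C(51, 3) · 2^{1 − 3} = 20825 · 1/4 = 20825/4.
Numerically: E[X] ≈ 5206.250000.

E[X] = C(51,3)·2^(1−C(3,2)) = 20825/4 ≈ 5206.250000.


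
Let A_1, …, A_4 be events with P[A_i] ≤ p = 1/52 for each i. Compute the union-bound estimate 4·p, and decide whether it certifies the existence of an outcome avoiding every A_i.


Union bound: P[∪_{i=1}^{4} A_i] ≤ Σ_i P[A_i] ≤ 4·p = 4·(1/52) = 1/13.
Numerically: 1/13 ≈ 0.077.
Is 1/13 < 1? YES.
Since P[∪ A_i] ≤ 1/13 < 1, the complement has P[∩ A_i^c] ≥ 1 − 1/13 = 12/13 > 0, so some outcome avoids every A_i.

4·p = 1/13 ≈ 0.077; existence CERTIFIED by the union bound.


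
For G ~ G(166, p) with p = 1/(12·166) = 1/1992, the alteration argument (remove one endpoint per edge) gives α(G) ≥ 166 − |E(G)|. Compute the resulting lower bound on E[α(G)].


E[|E(G)|] = C(166, 2)·p = 13695 · (1/1992) = 55/8.
E[α(G)] ≥ n − E[|E(G)|] = 166 − 55/8 = 1273/8.
Numerically: ≈ 159.125.
(This is only a lower bound; the true E[α(G)] may be larger.)

E[α(G)] ≥ 1273/8 ≈ 159.125.


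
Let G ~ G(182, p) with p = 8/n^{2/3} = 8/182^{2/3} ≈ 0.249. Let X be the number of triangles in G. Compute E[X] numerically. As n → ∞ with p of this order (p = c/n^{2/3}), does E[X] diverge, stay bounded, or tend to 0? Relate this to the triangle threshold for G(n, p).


Number of potential triangles: C(182, 3) = 988260.
Each occurs with probability p³ ≈ (0.249)³ ≈ 1.54571e-02.
By linearity: E[X] = C(182, 3)·p³ ≈ 988260 · 1.54571e-02 ≈ 15275.604.
Since α = 2/3 < 1, p = c/n^{2/3} ≫ 1/n is above the triangle threshold p ~ 1/n. Asymptotically E[X] ~ (c³/6)·n^{3(1−α)} = (8³/6)·n^{1} → ∞; triangles are abundant w.h.p.

E[X] ≈ 15275.604; in regime p = Θ(1/n^{2/3}) E[X] diverges (above the triangle threshold p ~ 1/n).


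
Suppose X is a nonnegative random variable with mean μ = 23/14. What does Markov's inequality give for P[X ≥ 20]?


μ = E[X] = 23/14, a = 20.
Markov: P[X ≥ 20] ≤ μ/a = (23/14)/20 = 23/280.
Numerically: ≈ 0.0821.
(Since a = 20 > μ = 1.6429, the bound 23/280 is < 1 and informative.)

P[X ≥ 20] ≤ 23/280 ≈ 0.0821.


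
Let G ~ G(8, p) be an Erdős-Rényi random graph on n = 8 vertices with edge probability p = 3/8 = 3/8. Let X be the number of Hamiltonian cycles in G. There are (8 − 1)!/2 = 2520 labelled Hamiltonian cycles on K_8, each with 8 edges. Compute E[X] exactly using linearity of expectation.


K_8 has (8 − 1)!/2 = 2520 labelled Hamiltonian cycles.
For each such Hamiltonian cycle H, let X_H = 1 if all 8 edges of H are present in G. Then P[X_H = 1] = p^{8} = (3/8)^{8} = 6561/16777216.
By linearity of expectation: E[X] = Σ_H E[X_H] = 2520 · p^{8} = 2520 · 6561/16777216 = 2066715/2097152.
Numerically: E[X] ≈ 0.985487.

E[X] = 2520 · (3/8)^{8} = 2066715/2097152 ≈ 0.985487.


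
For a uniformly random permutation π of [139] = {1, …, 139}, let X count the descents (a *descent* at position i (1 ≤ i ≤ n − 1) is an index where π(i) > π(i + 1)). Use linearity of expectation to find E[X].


Write X = Σ X_I over i = 1, …, 138, with X_I the indicator of one descent.
There are 138 indicators.
For each fixed i, the pair (π(i), π(i+1)) is a uniformly random ordered pair of distinct values from {1, …, 139}; by symmetry P[π(i) > π(i+1)] = 1/2.
By linearity: E[X] = 138 · (1/2) = (139 − 1) · (1/2) = 69 ≈ 69.00000.

E[X] = 69 = 69.00000.


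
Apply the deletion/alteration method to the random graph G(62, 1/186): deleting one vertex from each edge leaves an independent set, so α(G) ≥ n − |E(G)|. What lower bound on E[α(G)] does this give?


E[|E(G)|] = C(62, 2)·p = 1891 · (1/186) = 61/6.
E[α(G)] ≥ n − E[|E(G)|] = 62 − 61/6 = 311/6.
Numerically: ≈ 51.8333.
(This is only a lower bound; the true E[α(G)] may be larger.)

E[α(G)] ≥ 311/6 ≈ 51.8333.


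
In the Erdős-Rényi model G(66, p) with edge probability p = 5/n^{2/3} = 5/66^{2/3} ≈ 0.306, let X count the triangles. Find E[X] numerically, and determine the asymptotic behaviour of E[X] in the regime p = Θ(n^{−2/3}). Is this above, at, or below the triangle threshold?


Number of potential triangles: C(66, 3) = 45760.
Each occurs with probability p³ ≈ (0.306)³ ≈ 2.86961e-02.
By linearity: E[X] = C(66, 3)·p³ ≈ 45760 · 2.86961e-02 ≈ 1313.131.
Since α = 2/3 < 1, p = c/n^{2/3} ≫ 1/n is above the triangle threshold p ~ 1/n. Asymptotically E[X] ~ (c³/6)·n^{3(1−α)} = (5³/6)·n^{1} → ∞; triangles are abundant w.h.p.

E[X] ≈ 1313.131; in regime p = Θ(1/n^{2/3}) E[X] diverges (above the triangle threshold p ~ 1/n).


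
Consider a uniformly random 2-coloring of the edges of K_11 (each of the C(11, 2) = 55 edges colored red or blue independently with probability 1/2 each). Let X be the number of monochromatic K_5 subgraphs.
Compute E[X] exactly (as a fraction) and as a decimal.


Let X = Σ_S X_S over the C(11, 5) = 462 subsets S of size 5, where X_S = 1 if the K_5 on S is monochromatic.
For a fixed S, the K_5 on S has C(5, 2) = 10 edges. P[all 10 edges red] = (1/2)^10, and likewise for blue, so P[monochromatic] = 2·(1/2)^10 = 2^{1 − 10} = 1/512.
By linearity: E[X] = C(11, 5) · 2^{1 − 10} = 462 · 1/512 = 231/256.
Numerically: E[X] ≈ 0.90234.

E[X] = C(11,5)·2^(1−C(5,2)) = 231/256 ≈ 0.90234.


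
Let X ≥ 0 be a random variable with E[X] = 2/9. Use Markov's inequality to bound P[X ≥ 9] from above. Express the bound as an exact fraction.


μ = E[X] = 2/9, a = 9.
Markov: P[X ≥ 9] ≤ μ/a = (2/9)/9 = 2/81.
Numerically: ≈ 0.024691.
(Since a = 9 > μ = 0.222222, the bound 2/81 is < 1 and informative.)

P[X ≥ 9] ≤ 2/81 ≈ 0.024691.


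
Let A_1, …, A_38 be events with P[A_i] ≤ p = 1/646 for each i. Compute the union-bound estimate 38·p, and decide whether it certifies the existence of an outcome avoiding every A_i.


Union bound: P[∪_{i=1}^{38} A_i] ≤ Σ_i P[A_i] ≤ 38·p = 38·(1/646) = 1/17.
Numerically: 1/17 ≈ 0.059.
Is 1/17 < 1? YES.
Since P[∪ A_i] ≤ 1/17 < 1, the complement has P[∩ A_i^c] ≥ 1 − 1/17 = 16/17 > 0, so some outcome avoids every A_i.

38·p = 1/17 ≈ 0.059; existence CERTIFIED by the union bound.


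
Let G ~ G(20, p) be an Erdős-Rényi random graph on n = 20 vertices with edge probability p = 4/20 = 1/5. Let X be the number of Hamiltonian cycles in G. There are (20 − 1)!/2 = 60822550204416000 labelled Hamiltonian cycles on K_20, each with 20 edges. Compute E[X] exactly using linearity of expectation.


K_20 has (20 − 1)!/2 = 60822550204416000 labelled Hamiltonian cycles.
For each such Hamiltonian cycle H, let X_H = 1 if all 20 edges of H are present in G. Then P[X_H = 1] = p^{20} = (1/5)^{20} = 1/95367431640625.
By linearity of expectation: E[X] = Σ_H E[X_H] = 60822550204416000 · p^{20} = 60822550204416000 · 1/95367431640625 = 486580401635328/762939453125.
Numerically: E[X] ≈ 637.771.

E[X] = 60822550204416000 · (1/5)^{20} = 486580401635328/762939453125 ≈ 637.771.


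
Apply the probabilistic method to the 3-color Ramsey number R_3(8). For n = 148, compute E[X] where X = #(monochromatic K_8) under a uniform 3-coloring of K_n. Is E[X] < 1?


E[X] = C(148, 8) · 3^{1 − 28} = 4709614623714 · 3^{−27} = 4709614623714/7625597484987.
As a reduced fraction: E[X] = 523290513746/847288609443 ≈ 0.6176060.
Is E[X] < 1? YES.
Since E[X] < 1, there exists a 3-coloring of K_{148} with no monochromatic K_8; hence R_3(8) > 148.

E[X] = 523290513746/847288609443 ≈ 0.6176060; E[X] < 1, so R_3(8) > 148.


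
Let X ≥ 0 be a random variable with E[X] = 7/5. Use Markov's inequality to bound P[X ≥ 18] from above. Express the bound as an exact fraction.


μ = E[X] = 7/5, a = 18.
Markov: P[X ≥ 18] ≤ μ/a = (7/5)/18 = 7/90.
Numerically: ≈ 0.077778.
(Since a = 18 > μ = 1.400000, the bound 7/90 is < 1 and informative.)

P[X ≥ 18] ≤ 7/90 ≈ 0.077778.


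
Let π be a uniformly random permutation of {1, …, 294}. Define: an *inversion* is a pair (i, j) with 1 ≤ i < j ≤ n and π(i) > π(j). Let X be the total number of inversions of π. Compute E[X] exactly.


Write X = Σ X_I over the C(294, 2) = 43071 pairs i < j, with X_I the indicator of one inversion.
There are 43071 indicators.
For each fixed pair i < j, the values π(i) and π(j) are two distinct elements of {1, …, 294} in uniformly random order; by symmetry P[π(i) > π(j)] = 1/2.
By linearity: E[X] = 43071 · (1/2) = C(294, 2) · (1/2) = 43071/2 = 43071/2 ≈ 21535.500000.

E[X] = 43071/2 = 21535.500000.


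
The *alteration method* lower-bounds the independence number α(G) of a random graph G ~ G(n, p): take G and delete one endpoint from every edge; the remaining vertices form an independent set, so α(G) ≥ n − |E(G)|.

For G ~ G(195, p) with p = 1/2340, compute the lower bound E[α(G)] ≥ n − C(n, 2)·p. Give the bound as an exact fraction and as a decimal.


E[|E(G)|] = C(195, 2)·p = 18915 · (1/2340) = 97/12.
E[α(G)] ≥ n − E[|E(G)|] = 195 − 97/12 = 2243/12.
Numerically: ≈ 186.91667.
(This is only a lower bound; the true E[α(G)] may be larger.)

E[α(G)] ≥ 2243/12 ≈ 186.91667.


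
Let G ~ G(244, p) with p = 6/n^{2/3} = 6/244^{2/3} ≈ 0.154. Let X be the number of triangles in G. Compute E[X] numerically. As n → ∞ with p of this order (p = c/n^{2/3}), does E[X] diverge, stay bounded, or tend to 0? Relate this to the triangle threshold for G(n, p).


Number of potential triangles: C(244, 3) = 2391444.
Each occurs with probability p³ ≈ (0.154)³ ≈ 3.62806e-03.
By linearity: E[X] = C(244, 3)·p³ ≈ 2391444 · 3.62806e-03 ≈ 8676.295.
Since α = 2/3 < 1, p = c/n^{2/3} ≫ 1/n is above the triangle threshold p ~ 1/n. Asymptotically E[X] ~ (c³/6)·n^{3(1−α)} = (6³/6)·n^{1} → ∞; triangles are abundant w.h.p.

E[X] ≈ 8676.295; in regime p = Θ(1/n^{2/3}) E[X] diverges (above the triangle threshold p ~ 1/n).


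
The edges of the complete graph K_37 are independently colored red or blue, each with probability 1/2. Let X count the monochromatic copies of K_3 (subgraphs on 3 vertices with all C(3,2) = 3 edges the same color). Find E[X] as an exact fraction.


Let X = Σ_S X_S over the C(37, 3) = 7770 subsets S of size 3, where X_S = 1 if the K_3 on S is monochromatic.
For a fixed S, the K_3 on S has C(3, 2) = 3 edges. P[all 3 edges red] = (1/2)^3, and likewise for blue, so P[monochromatic] = 2·(1/2)^3 = 2^{1 − 3} = 1/4.
By linearity: E[X] = C(37, 3) · 2^{1 − 3} = 7770 · 1/4 = 3885/2.
Numerically: E[X] ≈ 1942.50000.

E[X] = C(37,3)·2^(1−C(3,2)) = 3885/2 ≈ 1942.50000.


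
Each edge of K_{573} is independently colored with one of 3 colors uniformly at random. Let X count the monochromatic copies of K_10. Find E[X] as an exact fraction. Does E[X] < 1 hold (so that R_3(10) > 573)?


E[X] = C(573, 10) · 3^{1 − 45} = 971597135635805762226 · 3^{−44} = 971597135635805762226/984770902183611232881.
As a reduced fraction: E[X] = 35985079097622435638/36472996377170786403 ≈ 0.98662.
Is E[X] < 1? YES.
Since E[X] < 1, there exists a 3-coloring of K_{573} with no monochromatic K_10; hence R_3(10) > 573.

E[X] = 35985079097622435638/36472996377170786403 ≈ 0.98662; E[X] < 1, so R_3(10) > 573.


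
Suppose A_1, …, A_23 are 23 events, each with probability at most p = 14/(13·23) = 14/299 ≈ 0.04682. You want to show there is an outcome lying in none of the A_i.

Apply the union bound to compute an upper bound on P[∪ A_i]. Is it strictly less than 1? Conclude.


Union bound: P[∪_{i=1}^{23} A_i] ≤ Σ_i P[A_i] ≤ 23·p = 23·(14/299) = 14/13.
Numerically: 14/13 ≈ 1.07692.
Is 14/13 < 1? NO.
Since the bound 14/13 is ≥ 1, the union bound is uninformative here; it does NOT by itself certify existence.

23·p = 14/13 ≈ 1.07692; existence NOT certified by the union bound.


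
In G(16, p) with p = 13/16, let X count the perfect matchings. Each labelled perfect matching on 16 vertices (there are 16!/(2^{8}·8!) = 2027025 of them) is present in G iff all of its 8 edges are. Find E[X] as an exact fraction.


K_16 has 16!/(2^{8}·8!) = 2027025 labelled perfect matchings.
For each such perfect matching H, let X_H = 1 if all 8 edges of H are present in G. Then P[X_H = 1] = p^{8} = (13/16)^{8} = 815730721/4294967296.
Summing the indicators: E[X] = Σ_H E[X_H] = 2027025 · p^{8} = 2027025 · 815730721/4294967296 = 1653506564735025/4294967296.
Numerically: E[X] ≈ 384987.

E[X] = 2027025 · (13/16)^{8} = 1653506564735025/4294967296 ≈ 384987.


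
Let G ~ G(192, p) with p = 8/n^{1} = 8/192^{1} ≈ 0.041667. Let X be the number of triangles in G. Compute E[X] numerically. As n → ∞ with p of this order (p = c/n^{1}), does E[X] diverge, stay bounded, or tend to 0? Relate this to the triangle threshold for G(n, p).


Number of potential triangles: C(192, 3) = 1161280.
Each occurs with probability p³ ≈ (0.041667)³ ≈ 7.2337963e-05.
By linearity: E[X] = C(192, 3)·p³ ≈ 1161280 · 7.2337963e-05 ≈ 84.00463.
Here α = 1, so p = 8/n is exactly at the triangle threshold p ~ 1/n. Asymptotically E[X] → c³/6 = 8³/6 = 256/3 ≈ 85.33333, a bounded constant. In this regime the triangle count is asymptotically Poisson(c³/6).

E[X] ≈ 84.00463; in regime p = Θ(1/n^{1}) E[X] stays bounded (at the triangle threshold p ~ 1/n).


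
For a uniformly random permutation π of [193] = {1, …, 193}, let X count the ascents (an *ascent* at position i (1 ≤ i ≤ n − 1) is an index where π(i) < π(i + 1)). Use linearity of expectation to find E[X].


Write X = Σ X_I over i = 1, …, 192, with X_I the indicator of one ascent.
There are 192 indicators.
For each fixed i, the pair (π(i), π(i+1)) is a uniformly random ordered pair of distinct values from {1, …, 193}; by symmetry P[π(i) < π(i+1)] = 1/2.
By linearity: E[X] = 192 · (1/2) = (193 − 1) · (1/2) = 96 ≈ 96.00000.

E[X] = 96 = 96.00000.


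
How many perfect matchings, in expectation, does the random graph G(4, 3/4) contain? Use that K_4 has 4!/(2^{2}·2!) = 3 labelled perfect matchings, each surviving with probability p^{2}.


K_4 has 4!/(2^{2}·2!) = 3 labelled perfect matchings.
For each such perfect matching H, let X_H = 1 if all 2 edges of H are present in G. Then P[X_H = 1] = p^{2} = (3/4)^{2} = 9/16.
By linearity of expectation: E[X] = Σ_H E[X_H] = 3 · p^{2} = 3 · 9/16 = 27/16.
Numerically: E[X] ≈ 1.69.

E[X] = 3 · (3/4)^{2} = 27/16 ≈ 1.69.


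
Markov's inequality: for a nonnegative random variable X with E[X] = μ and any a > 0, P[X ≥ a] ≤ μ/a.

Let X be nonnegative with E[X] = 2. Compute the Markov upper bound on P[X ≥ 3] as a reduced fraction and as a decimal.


μ = E[X] = 2, a = 3.
Markov: P[X ≥ 3] ≤ μ/a = (2)/3 = 2/3.
Numerically: ≈ 0.667.
(Since a = 3 > μ = 2.000, the bound 2/3 is < 1 and informative.)

P[X ≥ 3] ≤ 2/3 ≈ 0.667.


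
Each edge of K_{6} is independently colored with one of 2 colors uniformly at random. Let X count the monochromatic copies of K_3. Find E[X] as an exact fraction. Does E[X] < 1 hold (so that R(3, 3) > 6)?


E[X] = C(6, 3) · 2^{1 − 3} = 20 · 2^{−2} = 20/4.
As a reduced fraction: E[X] = 5 ≈ 5.00000.
Is E[X] < 1? NO.
Since E[X] ≥ 1, the first-moment bound is inconclusive at n = 6; it does NOT by itself certify R(3, 3) > 6.

E[X] = 5 ≈ 5.00000; E[X] ≥ 1; first-moment method inconclusive here.


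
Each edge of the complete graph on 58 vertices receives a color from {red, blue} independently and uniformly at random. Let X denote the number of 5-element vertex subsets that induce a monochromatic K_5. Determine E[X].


Let X = Σ_S X_S over the C(58, 5) = 4582116 subsets S of size 5, where X_S = 1 if the K_5 on S is monochromatic.
For a fixed S, the K_5 on S has C(5, 2) = 10 edges. P[all 10 edges red] = (1/2)^10, and likewise for blue, so P[monochromatic] = 2·(1/2)^10 = 2^{1 − 10} = 1/512.
By linearity: E[X] = C(58, 5) · 2^{1 − 10} = 4582116 · 1/512 = 1145529/128.
Numerically: E[X] ≈ 8949.445.

E[X] = C(58,5)·2^(1−C(5,2)) = 1145529/128 ≈ 8949.445.


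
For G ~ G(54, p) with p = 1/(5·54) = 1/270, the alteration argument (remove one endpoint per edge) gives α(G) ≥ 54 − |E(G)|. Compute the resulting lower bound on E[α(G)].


E[|E(G)|] = C(54, 2)·p = 1431 · (1/270) = 53/10.
E[α(G)] ≥ n − E[|E(G)|] = 54 − 53/10 = 487/10.
Numerically: ≈ 48.700000.
(This is only a lower bound; the true E[α(G)] may be larger.)

E[α(G)] ≥ 487/10 ≈ 48.700000.


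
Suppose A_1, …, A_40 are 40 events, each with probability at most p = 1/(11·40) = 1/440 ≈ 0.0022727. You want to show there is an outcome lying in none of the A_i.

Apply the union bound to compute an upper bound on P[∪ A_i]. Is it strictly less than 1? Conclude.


Union bound: P[∪_{i=1}^{40} A_i] ≤ Σ_i P[A_i] ≤ 40·p = 40·(1/440) = 1/11.
Numerically: 1/11 ≈ 0.0909091.
Is 1/11 < 1? YES.
Since P[∪ A_i] ≤ 1/11 < 1, the complement has P[∩ A_i^c] ≥ 1 − 1/11 = 10/11 > 0, so some outcome avoids every A_i.

40·p = 1/11 ≈ 0.0909091; existence CERTIFIED by the union bound.
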